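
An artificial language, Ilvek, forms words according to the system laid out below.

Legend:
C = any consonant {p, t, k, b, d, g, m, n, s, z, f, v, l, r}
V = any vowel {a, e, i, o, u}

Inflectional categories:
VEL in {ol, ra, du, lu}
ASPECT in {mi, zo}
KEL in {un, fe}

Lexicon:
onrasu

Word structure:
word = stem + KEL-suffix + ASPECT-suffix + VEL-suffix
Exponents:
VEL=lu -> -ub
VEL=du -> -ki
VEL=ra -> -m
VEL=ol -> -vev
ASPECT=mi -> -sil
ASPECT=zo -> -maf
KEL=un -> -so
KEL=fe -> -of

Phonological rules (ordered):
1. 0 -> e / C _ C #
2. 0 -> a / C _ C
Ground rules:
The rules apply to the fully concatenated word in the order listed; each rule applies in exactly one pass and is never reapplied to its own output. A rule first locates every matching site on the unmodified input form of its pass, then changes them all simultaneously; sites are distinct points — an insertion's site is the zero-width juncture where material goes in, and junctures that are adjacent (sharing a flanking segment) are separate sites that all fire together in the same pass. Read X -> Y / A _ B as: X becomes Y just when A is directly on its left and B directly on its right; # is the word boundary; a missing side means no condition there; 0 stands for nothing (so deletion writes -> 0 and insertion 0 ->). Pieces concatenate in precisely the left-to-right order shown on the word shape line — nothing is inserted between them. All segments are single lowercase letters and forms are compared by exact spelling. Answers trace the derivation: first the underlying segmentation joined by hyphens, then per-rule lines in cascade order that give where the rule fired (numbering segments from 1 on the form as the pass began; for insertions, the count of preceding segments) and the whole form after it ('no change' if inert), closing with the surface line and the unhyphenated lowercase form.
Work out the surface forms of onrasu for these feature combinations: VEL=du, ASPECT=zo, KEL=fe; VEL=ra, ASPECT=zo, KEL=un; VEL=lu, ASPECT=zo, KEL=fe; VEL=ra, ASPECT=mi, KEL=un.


cell VEL=du, ASPECT=zo, KEL=fe:
underlying: onrasu-of-maf-ki
1. 0 -> e / C _ C #: no change
2. 0 -> a / C _ C: inserts after position(s) 2, 8, 11: onarasuofamafaki
surface: onarasuofamafaki

cell VEL=ra, ASPECT=zo, KEL=un:
underlying: onrasu-so-maf-m
1. 0 -> e / C _ C #: inserts after position(s) 11: onrasusomafem
2. 0 -> a / C _ C: inserts after position(s) 2: onarasusomafem
surface: onarasusomafem

cell VEL=lu, ASPECT=zo, KEL=fe:
underlying: onrasu-of-maf-ub
1. 0 -> e / C _ C #: no change
2. 0 -> a / C _ C: inserts after position(s) 2, 8: onarasuofamafub
surface: onarasuofamafub

cell VEL=ra, ASPECT=mi, KEL=un:
underlying: onrasu-so-sil-m
1. 0 -> e / C _ C #: inserts after position(s) 11: onrasusosilem
2. 0 -> a / C _ C: inserts after position(s) 2: onarasusosilem
surface: onarasusosilem


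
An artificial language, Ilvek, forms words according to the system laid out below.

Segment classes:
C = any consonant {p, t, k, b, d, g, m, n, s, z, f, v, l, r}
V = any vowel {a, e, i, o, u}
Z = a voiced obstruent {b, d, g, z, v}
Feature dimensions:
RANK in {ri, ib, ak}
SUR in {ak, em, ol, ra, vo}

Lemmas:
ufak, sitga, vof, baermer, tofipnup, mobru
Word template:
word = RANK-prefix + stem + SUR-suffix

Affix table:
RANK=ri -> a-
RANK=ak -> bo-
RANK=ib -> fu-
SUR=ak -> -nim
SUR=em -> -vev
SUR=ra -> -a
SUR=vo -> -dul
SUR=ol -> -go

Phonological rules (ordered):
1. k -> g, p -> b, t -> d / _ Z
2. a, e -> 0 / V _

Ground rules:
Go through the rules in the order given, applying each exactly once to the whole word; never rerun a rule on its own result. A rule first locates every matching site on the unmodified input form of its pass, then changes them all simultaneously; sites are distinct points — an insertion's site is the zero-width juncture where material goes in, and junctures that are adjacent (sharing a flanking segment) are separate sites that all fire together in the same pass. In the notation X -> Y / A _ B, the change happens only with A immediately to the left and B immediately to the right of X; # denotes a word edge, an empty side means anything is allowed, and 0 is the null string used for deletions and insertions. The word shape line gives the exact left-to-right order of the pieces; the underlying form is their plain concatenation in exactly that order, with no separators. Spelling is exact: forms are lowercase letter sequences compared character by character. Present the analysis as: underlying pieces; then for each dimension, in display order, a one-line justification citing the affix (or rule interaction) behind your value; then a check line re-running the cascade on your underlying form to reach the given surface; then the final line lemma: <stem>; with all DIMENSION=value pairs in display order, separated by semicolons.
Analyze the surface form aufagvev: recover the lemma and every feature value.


underlying: a-ufak-vev
RANK=ri - signalled by the affix a-
SUR=em - signalled by the affix -vev
check: aufakvev -> aufagvev -> aufagvev
lemma: ufak; RANK=ri; SUR=em


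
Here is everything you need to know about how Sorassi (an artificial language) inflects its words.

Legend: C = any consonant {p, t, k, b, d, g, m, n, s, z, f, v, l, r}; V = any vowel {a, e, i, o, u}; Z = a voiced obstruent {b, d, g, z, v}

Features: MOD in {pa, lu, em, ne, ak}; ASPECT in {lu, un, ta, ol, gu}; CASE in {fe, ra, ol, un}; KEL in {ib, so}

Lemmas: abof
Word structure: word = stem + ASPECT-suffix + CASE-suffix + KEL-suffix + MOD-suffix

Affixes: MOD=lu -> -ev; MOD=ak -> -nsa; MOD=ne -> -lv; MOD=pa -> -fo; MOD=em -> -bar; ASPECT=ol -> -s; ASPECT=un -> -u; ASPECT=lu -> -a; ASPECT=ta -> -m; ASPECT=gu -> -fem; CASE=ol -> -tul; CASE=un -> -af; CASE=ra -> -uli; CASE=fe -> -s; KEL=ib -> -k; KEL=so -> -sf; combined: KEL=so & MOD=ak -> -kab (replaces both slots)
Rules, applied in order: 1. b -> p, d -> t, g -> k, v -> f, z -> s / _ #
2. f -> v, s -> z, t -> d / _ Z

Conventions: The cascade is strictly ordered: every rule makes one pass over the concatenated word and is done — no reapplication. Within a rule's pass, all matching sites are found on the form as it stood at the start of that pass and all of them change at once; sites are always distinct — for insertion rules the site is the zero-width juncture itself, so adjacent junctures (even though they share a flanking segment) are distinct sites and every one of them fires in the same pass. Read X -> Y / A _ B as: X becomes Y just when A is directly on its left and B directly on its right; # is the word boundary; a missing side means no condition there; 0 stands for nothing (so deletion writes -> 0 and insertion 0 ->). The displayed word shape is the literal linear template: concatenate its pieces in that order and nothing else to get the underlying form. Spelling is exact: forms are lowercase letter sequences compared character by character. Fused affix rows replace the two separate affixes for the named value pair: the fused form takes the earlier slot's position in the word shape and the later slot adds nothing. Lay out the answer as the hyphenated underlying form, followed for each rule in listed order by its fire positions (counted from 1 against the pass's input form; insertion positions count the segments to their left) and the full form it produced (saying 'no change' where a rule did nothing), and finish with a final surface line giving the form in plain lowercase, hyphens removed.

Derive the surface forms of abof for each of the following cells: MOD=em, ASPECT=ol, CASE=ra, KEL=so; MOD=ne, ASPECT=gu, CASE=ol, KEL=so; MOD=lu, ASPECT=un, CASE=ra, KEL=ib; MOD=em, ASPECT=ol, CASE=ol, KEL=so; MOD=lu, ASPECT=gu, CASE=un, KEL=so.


cell MOD=em, ASPECT=ol, CASE=ra, KEL=so:
underlying: abof-s-uli-sf-bar
1. b -> p, d -> t, g -> k, v -> f, z -> s / _ #: no change
2. f -> v, s -> z, t -> d / _ Z: fires at position(s) 10: abofsulisvbar
surface: abofsulisvbar

cell MOD=ne, ASPECT=gu, CASE=ol, KEL=so:
underlying: abof-fem-tul-sf-lv
1. b -> p, d -> t, g -> k, v -> f, z -> s / _ #: fires at position(s) 14: aboffemtulsflf
2. f -> v, s -> z, t -> d / _ Z: no change
surface: aboffemtulsflf

cell MOD=lu, ASPECT=un, CASE=ra, KEL=ib:
underlying: abof-u-uli-k-ev
1. b -> p, d -> t, g -> k, v -> f, z -> s / _ #: fires at position(s) 11: abofuulikef
2. f -> v, s -> z, t -> d / _ Z: no change
surface: abofuulikef

cell MOD=em, ASPECT=ol, CASE=ol, KEL=so:
underlying: abof-s-tul-sf-bar
1. b -> p, d -> t, g -> k, v -> f, z -> s / _ #: no change
2. f -> v, s -> z, t -> d / _ Z: fires at position(s) 10: abofstulsvbar
surface: abofstulsvbar

cell MOD=lu, ASPECT=gu, CASE=un, KEL=so:
underlying: abof-fem-af-sf-ev
1. b -> p, d -> t, g -> k, v -> f, z -> s / _ #: fires at position(s) 13: aboffemafsfef
2. f -> v, s -> z, t -> d / _ Z: no change
surface: aboffemafsfef


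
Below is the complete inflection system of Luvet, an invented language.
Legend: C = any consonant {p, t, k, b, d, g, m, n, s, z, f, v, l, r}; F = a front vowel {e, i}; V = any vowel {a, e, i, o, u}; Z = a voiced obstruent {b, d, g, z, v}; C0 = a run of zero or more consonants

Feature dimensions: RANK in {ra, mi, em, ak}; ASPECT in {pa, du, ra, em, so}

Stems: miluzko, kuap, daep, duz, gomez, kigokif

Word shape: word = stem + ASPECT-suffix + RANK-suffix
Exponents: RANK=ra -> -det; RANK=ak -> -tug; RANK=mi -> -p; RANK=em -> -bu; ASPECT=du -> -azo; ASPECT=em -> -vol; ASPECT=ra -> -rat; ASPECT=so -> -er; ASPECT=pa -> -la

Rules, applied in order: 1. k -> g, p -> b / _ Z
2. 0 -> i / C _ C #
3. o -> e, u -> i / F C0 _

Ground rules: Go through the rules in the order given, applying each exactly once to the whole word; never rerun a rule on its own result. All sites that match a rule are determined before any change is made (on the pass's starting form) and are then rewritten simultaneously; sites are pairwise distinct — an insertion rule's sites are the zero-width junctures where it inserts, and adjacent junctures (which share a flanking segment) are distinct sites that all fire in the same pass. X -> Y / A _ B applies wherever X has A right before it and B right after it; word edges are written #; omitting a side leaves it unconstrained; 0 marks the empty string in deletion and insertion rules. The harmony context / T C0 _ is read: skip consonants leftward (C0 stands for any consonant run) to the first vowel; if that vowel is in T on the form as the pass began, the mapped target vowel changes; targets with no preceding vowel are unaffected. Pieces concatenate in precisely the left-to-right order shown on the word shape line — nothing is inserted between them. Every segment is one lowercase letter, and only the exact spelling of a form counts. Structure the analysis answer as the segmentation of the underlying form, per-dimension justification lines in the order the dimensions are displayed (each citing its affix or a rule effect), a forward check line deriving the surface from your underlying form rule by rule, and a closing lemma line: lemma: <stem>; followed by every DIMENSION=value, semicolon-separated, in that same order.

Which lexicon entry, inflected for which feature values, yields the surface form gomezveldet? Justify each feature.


underlying: gomez-vol-det
RANK=ra - signalled by the affix -det
ASPECT=em - signalled by the affix -vol
check: gomezvoldet -> gomezvoldet -> gomezvoldet -> gomezveldet
lemma: gomez; RANK=ra; ASPECT=em


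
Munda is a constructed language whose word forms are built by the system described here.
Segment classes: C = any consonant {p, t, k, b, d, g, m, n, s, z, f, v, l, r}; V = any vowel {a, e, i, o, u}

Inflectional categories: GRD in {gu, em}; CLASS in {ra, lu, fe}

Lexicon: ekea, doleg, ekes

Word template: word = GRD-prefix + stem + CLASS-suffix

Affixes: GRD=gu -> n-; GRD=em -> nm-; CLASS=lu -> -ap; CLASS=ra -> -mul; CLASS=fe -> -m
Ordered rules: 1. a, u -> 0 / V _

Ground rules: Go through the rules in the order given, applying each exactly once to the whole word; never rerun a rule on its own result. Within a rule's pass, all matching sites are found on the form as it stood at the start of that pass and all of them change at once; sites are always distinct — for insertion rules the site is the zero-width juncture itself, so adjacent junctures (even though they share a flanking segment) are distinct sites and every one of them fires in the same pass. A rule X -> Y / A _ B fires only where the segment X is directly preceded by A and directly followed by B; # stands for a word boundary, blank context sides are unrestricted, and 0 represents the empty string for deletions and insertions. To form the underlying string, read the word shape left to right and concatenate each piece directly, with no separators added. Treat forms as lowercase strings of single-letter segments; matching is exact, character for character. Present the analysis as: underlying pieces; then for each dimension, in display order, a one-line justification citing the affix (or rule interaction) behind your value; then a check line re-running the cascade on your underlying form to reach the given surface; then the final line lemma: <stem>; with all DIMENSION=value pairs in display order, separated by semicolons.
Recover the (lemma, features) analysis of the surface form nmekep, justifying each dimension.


underlying: nm-ekea-ap
GRD=em - signalled by the affix nm-
CLASS=lu - signalled by the affix -ap
check: nmekeaap -> nmekep
lemma: ekea; GRD=em; CLASS=lu


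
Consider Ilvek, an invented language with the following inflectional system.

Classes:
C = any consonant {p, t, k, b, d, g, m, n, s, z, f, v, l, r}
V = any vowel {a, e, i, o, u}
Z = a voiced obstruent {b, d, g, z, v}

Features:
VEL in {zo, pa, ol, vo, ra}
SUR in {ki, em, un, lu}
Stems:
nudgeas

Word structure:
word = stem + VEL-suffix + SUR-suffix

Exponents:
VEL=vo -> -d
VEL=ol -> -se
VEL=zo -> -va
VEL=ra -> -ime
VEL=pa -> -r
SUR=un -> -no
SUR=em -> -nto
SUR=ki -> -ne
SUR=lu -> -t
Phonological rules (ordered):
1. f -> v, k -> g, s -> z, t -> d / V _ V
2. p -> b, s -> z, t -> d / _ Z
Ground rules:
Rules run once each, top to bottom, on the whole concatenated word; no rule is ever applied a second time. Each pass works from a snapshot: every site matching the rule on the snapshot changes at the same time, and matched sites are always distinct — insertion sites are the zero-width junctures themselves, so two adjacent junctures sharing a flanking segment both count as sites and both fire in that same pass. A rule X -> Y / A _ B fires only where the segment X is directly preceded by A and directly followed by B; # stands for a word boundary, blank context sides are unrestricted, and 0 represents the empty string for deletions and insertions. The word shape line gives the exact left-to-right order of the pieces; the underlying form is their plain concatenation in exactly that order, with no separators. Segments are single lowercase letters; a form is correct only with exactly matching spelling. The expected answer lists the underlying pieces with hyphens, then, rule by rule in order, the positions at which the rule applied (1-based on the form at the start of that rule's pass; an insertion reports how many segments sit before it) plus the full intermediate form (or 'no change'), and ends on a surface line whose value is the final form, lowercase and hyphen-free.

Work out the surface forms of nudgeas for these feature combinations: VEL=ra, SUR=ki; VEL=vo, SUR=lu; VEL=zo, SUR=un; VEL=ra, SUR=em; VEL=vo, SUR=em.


cell VEL=ra, SUR=ki:
underlying: nudgeas-ime-ne
1. f -> v, k -> g, s -> z, t -> d / V _ V: fires at position(s) 7: nudgeazimene
2. p -> b, s -> z, t -> d / _ Z: no change
surface: nudgeazimene

cell VEL=vo, SUR=lu:
underlying: nudgeas-d-t
1. f -> v, k -> g, s -> z, t -> d / V _ V: no change
2. p -> b, s -> z, t -> d / _ Z: fires at position(s) 7: nudgeazdt
surface: nudgeazdt

cell VEL=zo, SUR=un:
underlying: nudgeas-va-no
1. f -> v, k -> g, s -> z, t -> d / V _ V: no change
2. p -> b, s -> z, t -> d / _ Z: fires at position(s) 7: nudgeazvano
surface: nudgeazvano

cell VEL=ra, SUR=em:
underlying: nudgeas-ime-nto
1. f -> v, k -> g, s -> z, t -> d / V _ V: fires at position(s) 7: nudgeazimento
2. p -> b, s -> z, t -> d / _ Z: no change
surface: nudgeazimento

cell VEL=vo, SUR=em:
underlying: nudgeas-d-nto
1. f -> v, k -> g, s -> z, t -> d / V _ V: no change
2. p -> b, s -> z, t -> d / _ Z: fires at position(s) 7: nudgeazdnto
surface: nudgeazdnto


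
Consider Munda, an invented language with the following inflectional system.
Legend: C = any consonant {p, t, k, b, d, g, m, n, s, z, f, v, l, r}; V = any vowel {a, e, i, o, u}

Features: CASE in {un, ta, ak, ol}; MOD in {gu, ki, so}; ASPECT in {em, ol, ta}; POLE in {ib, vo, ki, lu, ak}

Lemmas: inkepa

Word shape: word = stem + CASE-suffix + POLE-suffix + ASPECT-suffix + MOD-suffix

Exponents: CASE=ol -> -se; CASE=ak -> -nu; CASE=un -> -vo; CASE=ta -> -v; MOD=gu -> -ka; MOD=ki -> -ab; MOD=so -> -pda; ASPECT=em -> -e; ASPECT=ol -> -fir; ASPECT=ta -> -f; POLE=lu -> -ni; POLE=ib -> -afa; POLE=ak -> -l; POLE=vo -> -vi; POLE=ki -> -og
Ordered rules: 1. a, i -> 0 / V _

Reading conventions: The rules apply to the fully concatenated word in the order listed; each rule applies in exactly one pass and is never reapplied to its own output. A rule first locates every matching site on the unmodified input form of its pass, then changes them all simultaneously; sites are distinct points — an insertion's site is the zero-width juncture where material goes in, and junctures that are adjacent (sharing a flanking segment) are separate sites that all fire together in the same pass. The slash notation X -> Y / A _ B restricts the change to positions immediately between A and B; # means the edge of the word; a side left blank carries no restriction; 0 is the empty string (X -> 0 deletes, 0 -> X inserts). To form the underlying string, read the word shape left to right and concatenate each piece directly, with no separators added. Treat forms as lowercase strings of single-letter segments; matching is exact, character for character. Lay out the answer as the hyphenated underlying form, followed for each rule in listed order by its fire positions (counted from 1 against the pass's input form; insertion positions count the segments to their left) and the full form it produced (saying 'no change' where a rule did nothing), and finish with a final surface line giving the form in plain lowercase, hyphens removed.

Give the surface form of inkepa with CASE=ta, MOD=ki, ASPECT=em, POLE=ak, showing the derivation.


underlying: inkepa-v-l-e-ab
1. a, i -> 0 / V _: fires at position(s) 10: inkepavleb
surface: inkepavleb


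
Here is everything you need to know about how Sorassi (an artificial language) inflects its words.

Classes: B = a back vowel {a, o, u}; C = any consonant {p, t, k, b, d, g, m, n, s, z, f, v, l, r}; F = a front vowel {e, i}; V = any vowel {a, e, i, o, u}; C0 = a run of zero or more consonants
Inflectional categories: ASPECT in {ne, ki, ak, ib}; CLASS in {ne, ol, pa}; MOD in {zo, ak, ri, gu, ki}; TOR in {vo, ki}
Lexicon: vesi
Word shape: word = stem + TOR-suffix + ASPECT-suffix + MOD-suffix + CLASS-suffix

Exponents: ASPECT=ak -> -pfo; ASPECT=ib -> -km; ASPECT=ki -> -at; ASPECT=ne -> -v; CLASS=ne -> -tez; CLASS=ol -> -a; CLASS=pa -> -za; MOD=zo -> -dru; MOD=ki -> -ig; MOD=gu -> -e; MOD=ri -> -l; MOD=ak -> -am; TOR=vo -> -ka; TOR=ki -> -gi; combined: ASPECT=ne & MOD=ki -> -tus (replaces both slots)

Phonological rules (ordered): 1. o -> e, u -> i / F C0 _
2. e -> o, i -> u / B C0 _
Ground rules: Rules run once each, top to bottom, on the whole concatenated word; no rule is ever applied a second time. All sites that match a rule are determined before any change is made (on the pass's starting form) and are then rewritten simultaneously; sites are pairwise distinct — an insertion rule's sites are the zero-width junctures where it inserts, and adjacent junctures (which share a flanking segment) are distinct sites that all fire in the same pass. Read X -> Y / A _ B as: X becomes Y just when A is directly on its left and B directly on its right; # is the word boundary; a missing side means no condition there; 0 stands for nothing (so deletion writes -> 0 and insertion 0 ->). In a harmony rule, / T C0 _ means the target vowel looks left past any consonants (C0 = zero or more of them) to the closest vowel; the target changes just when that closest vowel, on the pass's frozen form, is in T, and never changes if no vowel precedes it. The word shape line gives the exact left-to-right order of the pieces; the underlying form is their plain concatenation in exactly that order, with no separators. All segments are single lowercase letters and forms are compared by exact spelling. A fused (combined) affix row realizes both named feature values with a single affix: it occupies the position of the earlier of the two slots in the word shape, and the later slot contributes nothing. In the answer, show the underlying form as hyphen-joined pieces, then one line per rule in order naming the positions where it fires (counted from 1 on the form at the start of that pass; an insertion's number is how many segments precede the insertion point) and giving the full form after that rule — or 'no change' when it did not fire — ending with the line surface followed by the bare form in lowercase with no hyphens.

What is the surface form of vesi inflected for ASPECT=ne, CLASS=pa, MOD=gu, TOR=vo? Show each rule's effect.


underlying: vesi-ka-v-e-za
1. o -> e, u -> i / F C0 _: no change
2. e -> o, i -> u / B C0 _: fires at position(s) 8: vesikavoza
surface: vesikavoza


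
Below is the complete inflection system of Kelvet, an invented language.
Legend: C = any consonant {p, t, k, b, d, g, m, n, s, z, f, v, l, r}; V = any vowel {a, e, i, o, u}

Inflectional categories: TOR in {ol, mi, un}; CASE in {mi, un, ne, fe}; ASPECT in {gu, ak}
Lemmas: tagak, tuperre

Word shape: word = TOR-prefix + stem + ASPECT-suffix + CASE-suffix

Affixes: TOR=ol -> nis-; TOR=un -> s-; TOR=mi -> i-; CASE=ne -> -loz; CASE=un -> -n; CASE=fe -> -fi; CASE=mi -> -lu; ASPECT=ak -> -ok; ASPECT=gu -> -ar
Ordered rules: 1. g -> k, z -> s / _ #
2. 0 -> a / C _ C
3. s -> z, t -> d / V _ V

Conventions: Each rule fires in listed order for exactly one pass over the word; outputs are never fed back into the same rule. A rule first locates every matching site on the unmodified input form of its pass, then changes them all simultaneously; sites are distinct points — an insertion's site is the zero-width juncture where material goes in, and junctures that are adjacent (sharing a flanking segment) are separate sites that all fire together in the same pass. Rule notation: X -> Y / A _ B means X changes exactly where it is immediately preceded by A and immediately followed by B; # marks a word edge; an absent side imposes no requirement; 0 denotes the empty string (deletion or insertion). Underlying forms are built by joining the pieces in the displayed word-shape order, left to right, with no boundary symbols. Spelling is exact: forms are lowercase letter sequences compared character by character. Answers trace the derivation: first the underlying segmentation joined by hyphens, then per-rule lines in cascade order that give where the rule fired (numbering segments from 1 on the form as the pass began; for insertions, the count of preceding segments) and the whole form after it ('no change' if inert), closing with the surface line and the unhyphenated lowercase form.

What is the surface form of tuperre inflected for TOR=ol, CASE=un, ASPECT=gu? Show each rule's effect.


underlying: nis-tuperre-ar-n
1. g -> k, z -> s / _ #: no change
2. 0 -> a / C _ C: inserts after position(s) 3, 8, 12: nisatuperarearan
3. s -> z, t -> d / V _ V: fires at position(s) 3, 5: nizaduperarearan
surface: nizaduperarearan


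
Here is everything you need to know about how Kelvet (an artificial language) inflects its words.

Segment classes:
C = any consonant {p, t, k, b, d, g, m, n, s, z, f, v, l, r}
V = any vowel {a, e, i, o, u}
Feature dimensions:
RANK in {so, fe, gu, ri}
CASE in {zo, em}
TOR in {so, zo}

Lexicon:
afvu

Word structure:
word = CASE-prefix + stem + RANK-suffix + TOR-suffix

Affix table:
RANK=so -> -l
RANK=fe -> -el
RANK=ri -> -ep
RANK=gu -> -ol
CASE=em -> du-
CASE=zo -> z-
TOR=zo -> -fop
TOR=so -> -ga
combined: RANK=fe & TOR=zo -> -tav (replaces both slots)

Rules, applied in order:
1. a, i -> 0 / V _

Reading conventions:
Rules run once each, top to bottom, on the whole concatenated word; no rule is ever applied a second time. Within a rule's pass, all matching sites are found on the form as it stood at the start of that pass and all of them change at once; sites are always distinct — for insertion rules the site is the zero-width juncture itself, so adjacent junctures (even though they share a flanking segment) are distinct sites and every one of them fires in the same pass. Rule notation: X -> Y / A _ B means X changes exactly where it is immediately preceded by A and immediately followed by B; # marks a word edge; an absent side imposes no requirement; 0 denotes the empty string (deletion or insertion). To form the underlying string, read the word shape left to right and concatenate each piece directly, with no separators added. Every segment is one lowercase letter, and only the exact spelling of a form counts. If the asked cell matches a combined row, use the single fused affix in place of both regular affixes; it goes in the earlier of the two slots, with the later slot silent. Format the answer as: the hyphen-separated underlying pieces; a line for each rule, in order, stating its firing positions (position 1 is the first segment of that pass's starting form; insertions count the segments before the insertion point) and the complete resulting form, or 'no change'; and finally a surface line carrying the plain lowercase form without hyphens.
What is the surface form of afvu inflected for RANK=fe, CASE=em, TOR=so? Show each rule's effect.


underlying: du-afvu-el-ga
1. a, i -> 0 / V _: fires at position(s) 3: dufvuelga
surface: dufvuelga


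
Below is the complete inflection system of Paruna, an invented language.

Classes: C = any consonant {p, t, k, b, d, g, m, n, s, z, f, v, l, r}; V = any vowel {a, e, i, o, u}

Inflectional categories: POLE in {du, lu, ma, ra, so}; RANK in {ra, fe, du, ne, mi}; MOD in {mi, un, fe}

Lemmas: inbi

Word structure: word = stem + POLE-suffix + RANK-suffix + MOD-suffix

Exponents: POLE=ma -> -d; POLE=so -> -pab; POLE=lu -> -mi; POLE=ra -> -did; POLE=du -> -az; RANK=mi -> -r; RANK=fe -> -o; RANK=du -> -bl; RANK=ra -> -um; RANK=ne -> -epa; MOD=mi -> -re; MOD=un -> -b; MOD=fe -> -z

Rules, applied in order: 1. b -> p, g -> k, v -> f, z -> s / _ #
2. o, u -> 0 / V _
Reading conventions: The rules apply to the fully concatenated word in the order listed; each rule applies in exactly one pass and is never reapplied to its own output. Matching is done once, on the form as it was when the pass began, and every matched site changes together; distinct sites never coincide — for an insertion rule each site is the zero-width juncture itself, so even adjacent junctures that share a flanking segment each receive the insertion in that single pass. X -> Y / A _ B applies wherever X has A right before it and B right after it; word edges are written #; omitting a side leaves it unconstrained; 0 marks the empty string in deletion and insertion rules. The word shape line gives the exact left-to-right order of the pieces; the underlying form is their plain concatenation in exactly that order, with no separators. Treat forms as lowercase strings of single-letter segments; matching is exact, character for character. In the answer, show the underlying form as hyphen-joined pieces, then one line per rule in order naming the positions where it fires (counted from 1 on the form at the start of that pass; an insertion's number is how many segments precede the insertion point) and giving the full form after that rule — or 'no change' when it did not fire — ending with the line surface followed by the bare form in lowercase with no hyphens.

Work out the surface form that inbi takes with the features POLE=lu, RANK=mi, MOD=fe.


underlying: inbi-mi-r-z
1. b -> p, g -> k, v -> f, z -> s / _ #: fires at position(s) 8: inbimirs
2. o, u -> 0 / V _: no change
surface: inbimirs


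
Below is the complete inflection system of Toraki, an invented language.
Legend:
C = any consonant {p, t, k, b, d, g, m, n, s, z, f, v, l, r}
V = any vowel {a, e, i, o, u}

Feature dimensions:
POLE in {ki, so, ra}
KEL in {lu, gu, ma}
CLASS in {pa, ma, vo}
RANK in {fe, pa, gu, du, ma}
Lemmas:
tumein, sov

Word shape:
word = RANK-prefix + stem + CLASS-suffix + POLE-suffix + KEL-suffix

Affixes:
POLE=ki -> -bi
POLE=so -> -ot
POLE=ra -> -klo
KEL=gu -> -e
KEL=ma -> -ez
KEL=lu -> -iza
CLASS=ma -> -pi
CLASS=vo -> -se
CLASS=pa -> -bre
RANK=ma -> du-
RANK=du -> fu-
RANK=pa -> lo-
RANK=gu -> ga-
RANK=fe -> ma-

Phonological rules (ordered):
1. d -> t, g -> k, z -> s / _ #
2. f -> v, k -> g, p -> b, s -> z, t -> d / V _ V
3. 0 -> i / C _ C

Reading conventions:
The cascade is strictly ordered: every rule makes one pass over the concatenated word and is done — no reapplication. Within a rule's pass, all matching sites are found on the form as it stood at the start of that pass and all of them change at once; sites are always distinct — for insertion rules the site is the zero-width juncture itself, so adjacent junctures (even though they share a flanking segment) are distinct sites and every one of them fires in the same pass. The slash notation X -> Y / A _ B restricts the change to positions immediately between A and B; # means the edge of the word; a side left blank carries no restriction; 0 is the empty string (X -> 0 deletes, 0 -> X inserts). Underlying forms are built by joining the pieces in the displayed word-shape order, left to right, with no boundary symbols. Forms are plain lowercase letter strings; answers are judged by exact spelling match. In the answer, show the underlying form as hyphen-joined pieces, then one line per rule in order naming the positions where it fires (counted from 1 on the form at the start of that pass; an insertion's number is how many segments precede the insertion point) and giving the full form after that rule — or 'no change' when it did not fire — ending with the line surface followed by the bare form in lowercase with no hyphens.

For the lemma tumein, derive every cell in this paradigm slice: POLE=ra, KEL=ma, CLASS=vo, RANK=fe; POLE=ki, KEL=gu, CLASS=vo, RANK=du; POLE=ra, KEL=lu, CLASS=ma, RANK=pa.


cell POLE=ra, KEL=ma, CLASS=vo, RANK=fe:
underlying: ma-tumein-se-klo-ez
1. d -> t, g -> k, z -> s / _ #: fires at position(s) 15: matumeinsekloes
2. f -> v, k -> g, p -> b, s -> z, t -> d / V _ V: fires at position(s) 3: madumeinsekloes
3. 0 -> i / C _ C: inserts after position(s) 8, 11: madumeinisekiloes
surface: madumeinisekiloes

cell POLE=ki, KEL=gu, CLASS=vo, RANK=du:
underlying: fu-tumein-se-bi-e
1. d -> t, g -> k, z -> s / _ #: no change
2. f -> v, k -> g, p -> b, s -> z, t -> d / V _ V: fires at position(s) 3: fudumeinsebie
3. 0 -> i / C _ C: inserts after position(s) 8: fudumeinisebie
surface: fudumeinisebie

cell POLE=ra, KEL=lu, CLASS=ma, RANK=pa:
underlying: lo-tumein-pi-klo-iza
1. d -> t, g -> k, z -> s / _ #: no change
2. f -> v, k -> g, p -> b, s -> z, t -> d / V _ V: fires at position(s) 3: lodumeinpikloiza
3. 0 -> i / C _ C: inserts after position(s) 8, 11: lodumeinipikiloiza
surface: lodumeinipikiloiza


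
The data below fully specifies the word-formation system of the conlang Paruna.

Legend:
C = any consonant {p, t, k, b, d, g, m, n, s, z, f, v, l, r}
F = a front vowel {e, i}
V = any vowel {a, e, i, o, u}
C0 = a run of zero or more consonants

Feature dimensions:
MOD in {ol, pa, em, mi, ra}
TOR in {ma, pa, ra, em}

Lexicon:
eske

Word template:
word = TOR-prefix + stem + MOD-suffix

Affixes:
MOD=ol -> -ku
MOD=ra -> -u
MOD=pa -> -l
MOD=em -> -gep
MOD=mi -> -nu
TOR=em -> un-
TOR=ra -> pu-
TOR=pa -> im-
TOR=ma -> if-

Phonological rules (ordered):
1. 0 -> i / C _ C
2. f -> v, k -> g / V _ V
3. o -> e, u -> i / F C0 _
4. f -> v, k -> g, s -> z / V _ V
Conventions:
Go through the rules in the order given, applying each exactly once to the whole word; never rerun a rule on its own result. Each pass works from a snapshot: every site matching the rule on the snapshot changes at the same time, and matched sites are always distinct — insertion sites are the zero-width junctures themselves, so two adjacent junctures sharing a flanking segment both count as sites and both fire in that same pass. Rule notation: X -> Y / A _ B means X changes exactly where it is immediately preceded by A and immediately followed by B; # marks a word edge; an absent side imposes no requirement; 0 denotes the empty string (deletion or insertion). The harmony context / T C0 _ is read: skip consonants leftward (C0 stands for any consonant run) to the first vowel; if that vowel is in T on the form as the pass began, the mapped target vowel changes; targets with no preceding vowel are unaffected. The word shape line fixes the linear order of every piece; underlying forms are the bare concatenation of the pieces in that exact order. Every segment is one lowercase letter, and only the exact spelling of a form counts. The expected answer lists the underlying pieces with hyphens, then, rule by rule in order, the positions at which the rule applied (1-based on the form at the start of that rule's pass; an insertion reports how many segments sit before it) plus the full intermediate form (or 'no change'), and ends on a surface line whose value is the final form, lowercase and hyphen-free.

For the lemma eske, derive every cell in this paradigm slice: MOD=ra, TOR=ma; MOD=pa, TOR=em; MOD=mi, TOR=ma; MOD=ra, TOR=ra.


cell MOD=ra, TOR=ma:
underlying: if-eske-u
1. 0 -> i / C _ C: inserts after position(s) 4: ifesikeu
2. f -> v, k -> g / V _ V: fires at position(s) 2, 6: ivesigeu
3. o -> e, u -> i / F C0 _: fires at position(s) 8: ivesigei
4. f -> v, k -> g, s -> z / V _ V: fires at position(s) 4: ivezigei
surface: ivezigei

cell MOD=pa, TOR=em:
underlying: un-eske-l
1. 0 -> i / C _ C: inserts after position(s) 4: unesikel
2. f -> v, k -> g / V _ V: fires at position(s) 6: unesigel
3. o -> e, u -> i / F C0 _: no change
4. f -> v, k -> g, s -> z / V _ V: fires at position(s) 4: unezigel
surface: unezigel

cell MOD=mi, TOR=ma:
underlying: if-eske-nu
1. 0 -> i / C _ C: inserts after position(s) 4: ifesikenu
2. f -> v, k -> g / V _ V: fires at position(s) 2, 6: ivesigenu
3. o -> e, u -> i / F C0 _: fires at position(s) 9: ivesigeni
4. f -> v, k -> g, s -> z / V _ V: fires at position(s) 4: ivezigeni
surface: ivezigeni

cell MOD=ra, TOR=ra:
underlying: pu-eske-u
1. 0 -> i / C _ C: inserts after position(s) 4: puesikeu
2. f -> v, k -> g / V _ V: fires at position(s) 6: puesigeu
3. o -> e, u -> i / F C0 _: fires at position(s) 8: puesigei
4. f -> v, k -> g, s -> z / V _ V: fires at position(s) 4: puezigei
surface: puezigei


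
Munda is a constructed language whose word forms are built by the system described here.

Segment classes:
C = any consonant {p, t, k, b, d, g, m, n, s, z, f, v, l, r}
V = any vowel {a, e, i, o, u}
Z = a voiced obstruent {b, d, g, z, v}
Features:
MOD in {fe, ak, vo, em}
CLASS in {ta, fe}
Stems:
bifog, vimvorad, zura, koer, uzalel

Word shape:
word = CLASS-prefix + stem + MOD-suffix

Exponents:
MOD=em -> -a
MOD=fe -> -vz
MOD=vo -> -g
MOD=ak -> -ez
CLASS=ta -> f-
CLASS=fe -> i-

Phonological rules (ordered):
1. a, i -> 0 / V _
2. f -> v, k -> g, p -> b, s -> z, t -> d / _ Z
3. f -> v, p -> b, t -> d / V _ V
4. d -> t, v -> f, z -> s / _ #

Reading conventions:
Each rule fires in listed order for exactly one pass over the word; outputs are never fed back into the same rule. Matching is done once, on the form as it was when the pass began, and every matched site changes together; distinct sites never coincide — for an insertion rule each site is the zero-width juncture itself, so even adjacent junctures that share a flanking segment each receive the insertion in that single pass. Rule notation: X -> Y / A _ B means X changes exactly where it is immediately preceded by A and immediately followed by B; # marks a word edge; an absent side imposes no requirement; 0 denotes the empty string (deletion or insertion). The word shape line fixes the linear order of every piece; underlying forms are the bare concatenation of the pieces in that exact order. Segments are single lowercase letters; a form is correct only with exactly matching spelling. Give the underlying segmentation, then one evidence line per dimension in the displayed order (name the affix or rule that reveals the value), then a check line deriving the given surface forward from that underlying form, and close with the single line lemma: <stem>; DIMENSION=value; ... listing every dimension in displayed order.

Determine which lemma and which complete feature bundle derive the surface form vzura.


underlying: f-zura-a
MOD=em - signalled by the affix -a
CLASS=ta - signalled by the affix f-
check: fzuraa -> fzura -> vzura -> vzura -> vzura
lemma: zura; MOD=em; CLASS=ta


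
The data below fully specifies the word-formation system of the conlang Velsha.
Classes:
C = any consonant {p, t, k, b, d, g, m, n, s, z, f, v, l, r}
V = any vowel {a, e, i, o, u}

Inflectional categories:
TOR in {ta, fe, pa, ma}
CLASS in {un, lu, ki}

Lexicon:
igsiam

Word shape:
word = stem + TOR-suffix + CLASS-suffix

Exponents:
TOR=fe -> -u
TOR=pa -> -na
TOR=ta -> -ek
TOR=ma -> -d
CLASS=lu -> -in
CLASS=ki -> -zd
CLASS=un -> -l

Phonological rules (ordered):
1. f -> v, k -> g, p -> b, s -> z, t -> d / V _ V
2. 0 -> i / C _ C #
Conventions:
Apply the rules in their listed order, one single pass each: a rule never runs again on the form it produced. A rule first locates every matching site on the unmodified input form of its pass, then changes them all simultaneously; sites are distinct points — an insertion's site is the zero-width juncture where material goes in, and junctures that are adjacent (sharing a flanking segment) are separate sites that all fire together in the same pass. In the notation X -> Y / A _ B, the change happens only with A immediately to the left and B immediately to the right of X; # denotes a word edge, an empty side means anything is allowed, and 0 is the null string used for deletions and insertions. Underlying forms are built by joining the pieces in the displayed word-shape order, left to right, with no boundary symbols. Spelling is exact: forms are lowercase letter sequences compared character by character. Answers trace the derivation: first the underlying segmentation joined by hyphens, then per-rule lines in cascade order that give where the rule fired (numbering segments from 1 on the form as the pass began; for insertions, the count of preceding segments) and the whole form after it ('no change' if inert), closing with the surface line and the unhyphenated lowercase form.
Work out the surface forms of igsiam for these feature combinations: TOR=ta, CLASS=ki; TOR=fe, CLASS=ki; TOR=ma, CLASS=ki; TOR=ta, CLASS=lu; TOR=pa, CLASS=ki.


cell TOR=ta, CLASS=ki:
underlying: igsiam-ek-zd
1. f -> v, k -> g, p -> b, s -> z, t -> d / V _ V: no change
2. 0 -> i / C _ C #: inserts after position(s) 9: igsiamekzid
surface: igsiamekzid

cell TOR=fe, CLASS=ki:
underlying: igsiam-u-zd
1. f -> v, k -> g, p -> b, s -> z, t -> d / V _ V: no change
2. 0 -> i / C _ C #: inserts after position(s) 8: igsiamuzid
surface: igsiamuzid

cell TOR=ma, CLASS=ki:
underlying: igsiam-d-zd
1. f -> v, k -> g, p -> b, s -> z, t -> d / V _ V: no change
2. 0 -> i / C _ C #: inserts after position(s) 8: igsiamdzid
surface: igsiamdzid

cell TOR=ta, CLASS=lu:
underlying: igsiam-ek-in
1. f -> v, k -> g, p -> b, s -> z, t -> d / V _ V: fires at position(s) 8: igsiamegin
2. 0 -> i / C _ C #: no change
surface: igsiamegin

cell TOR=pa, CLASS=ki:
underlying: igsiam-na-zd
1. f -> v, k -> g, p -> b, s -> z, t -> d / V _ V: no change
2. 0 -> i / C _ C #: inserts after position(s) 9: igsiamnazid
surface: igsiamnazid


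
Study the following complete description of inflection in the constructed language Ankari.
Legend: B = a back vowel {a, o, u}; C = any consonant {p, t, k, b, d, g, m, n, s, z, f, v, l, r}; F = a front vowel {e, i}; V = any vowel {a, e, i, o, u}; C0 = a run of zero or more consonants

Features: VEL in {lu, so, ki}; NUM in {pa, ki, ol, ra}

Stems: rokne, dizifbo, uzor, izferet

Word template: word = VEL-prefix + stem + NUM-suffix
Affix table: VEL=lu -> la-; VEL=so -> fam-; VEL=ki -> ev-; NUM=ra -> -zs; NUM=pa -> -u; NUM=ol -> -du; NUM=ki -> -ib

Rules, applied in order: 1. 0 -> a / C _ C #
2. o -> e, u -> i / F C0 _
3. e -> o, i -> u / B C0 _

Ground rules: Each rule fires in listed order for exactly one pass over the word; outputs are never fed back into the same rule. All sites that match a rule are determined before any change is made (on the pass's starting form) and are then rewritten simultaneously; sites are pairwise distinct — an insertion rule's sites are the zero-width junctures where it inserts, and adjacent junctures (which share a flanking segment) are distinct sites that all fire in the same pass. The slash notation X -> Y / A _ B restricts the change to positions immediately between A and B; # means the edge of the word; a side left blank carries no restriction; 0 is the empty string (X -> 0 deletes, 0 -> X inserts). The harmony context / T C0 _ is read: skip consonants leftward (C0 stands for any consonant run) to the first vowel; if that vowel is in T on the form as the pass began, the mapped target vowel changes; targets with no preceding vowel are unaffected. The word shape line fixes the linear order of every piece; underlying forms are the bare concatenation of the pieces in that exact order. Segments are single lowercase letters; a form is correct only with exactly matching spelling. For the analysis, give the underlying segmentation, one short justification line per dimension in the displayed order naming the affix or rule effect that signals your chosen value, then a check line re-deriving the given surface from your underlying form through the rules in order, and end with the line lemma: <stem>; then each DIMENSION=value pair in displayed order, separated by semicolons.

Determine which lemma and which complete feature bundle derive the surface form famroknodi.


underlying: fam-rokne-du
VEL=so - signalled by the affix fam-
NUM=ol - signalled by the affix -du
check: famroknedu -> famroknedu -> famroknedi -> famroknodi
lemma: rokne; VEL=so; NUM=ol
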